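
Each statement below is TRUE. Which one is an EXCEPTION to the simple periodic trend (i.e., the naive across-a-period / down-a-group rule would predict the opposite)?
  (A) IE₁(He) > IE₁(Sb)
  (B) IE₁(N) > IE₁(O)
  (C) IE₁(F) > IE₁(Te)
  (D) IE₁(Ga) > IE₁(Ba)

(B)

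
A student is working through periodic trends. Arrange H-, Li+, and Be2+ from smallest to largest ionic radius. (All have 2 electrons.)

Be2+, Li+, H-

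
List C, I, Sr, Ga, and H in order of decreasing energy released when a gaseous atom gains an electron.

H is in period 1, group 1; C is in period 2, group 14; Ga is in period 4, group 13; Sr is in period 5, group 2; I is in period 5, group 17.
EA tends to increase across a period and decrease down a group, though the pattern is less regular than for IE or radius.
These span different periods and groups, so the two trends combine.
Ga > Sr: both effects reinforce here, so Ga is clearly the higher of the two.
H > Ga: the two effects oppose for this pair; the down-group effect wins (73 vs 29 kJ/mol).
C > H: the two effects oppose for this pair; the across-period effect wins (122 vs 73 kJ/mol).
I > C: period and group pull opposite ways; the across-period shift dominates (295 vs 122 kJ/mol).
Tabulated electron affinity (kJ/mol): H 73, C 122, Ga 29, Sr 5, I 295.
So from highest to lowest: I > C > H > Ga > Sr.

I > C > H > Ga > Sr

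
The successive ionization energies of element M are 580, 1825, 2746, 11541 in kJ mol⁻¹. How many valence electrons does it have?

Look for the largest jump between consecutive ionization energies: IE4/IE3 ≈ 4.2, far larger than any earlier ratio.
That jump marks the point where a core electron is being removed. So the atom has 3 valence electrons.

3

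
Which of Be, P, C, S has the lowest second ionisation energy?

Consider each +1 ion: Be⁺ still has 1 valence electron; P⁺ still has 4 valence electrons; C⁺ still has 3 valence electrons; S⁺ still has 5 valence electrons.
All are still removing valence electrons, so compare the +1 ions as you would atoms: IE_2 generally rises across a period (higher Z_eff) and falls down a group (larger shell), subject to the usual subshell exceptions.
Valence configurations: Be⁺ [He]2s¹, P⁺ [Ne]3s²3p², C⁺ [He]2s²2p¹, S⁺ [Ne]3s²3p³.
Approximate IE_2 values (kJ/mol): Be 1757, P 1907, C 2353, S 2252.
Overall IE_2 order: Be < P < S < C.

Be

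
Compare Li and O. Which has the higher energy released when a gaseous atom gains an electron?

Li is in period 2, group 1; O is in period 2, group 16.
Atoms with high Z_eff and room in the valence shell (especially the halogens) have the most exothermic electron affinities.
All lie in period 2, so electron affinity increases left to right.
So O has the higher energy released when a gaseous atom gains an electron (O > Li).

O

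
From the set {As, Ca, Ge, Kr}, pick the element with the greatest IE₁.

IE₁ increases left→right with effective nuclear charge and decreases top→bottom as the valence shell moves farther out.
All lie in period 4, so first ionization energy increases left to right.
The greatest IE₁ among these belongs to Kr.

Kr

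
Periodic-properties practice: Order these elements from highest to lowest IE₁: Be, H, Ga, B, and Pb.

H is in period 1, group 1; Be is in period 2, group 2; B is in period 2, group 13; Ga is in period 4, group 13; Pb is in period 6, group 14.
Across a period the outer electron is held more tightly (higher IE₁); down a group it sits in a higher shell, more shielded, and comes off more easily.
These span different periods and groups, so the two trends combine.
Pb > Ga: the two effects oppose for this pair; the across-period effect wins (716 vs 579 kJ/mol).
B > Pb: the two effects oppose for this pair; the down-group effect wins (801 vs 716 kJ/mol).
Be > B: this pair runs against the simple trend — see the exception note.
H > Be: the two effects oppose for this pair; the down-group effect wins (1312 vs 900 kJ/mol).
Note the exception: Be has a higher first ionization energy than B, contrary to the simple trend — removing B's lone 2p electron is easier than breaking Be's filled 2s².
Approximate values (kJ/mol): H 1312, Be 900, B 801, Ga 579, Pb 716.
So from highest to lowest: H > Be > B > Pb > Ga.

H, Be, B, Pb, Ga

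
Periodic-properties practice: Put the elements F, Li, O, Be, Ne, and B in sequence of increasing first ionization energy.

Li is in period 2, group 1; Be is in period 2, group 2; B is in period 2, group 13; O is in period 2, group 16; F is in period 2, group 17; Ne is in period 2, group 18.
Across a period the outer electron is held more tightly (higher IE₁); down a group it sits in a higher shell, more shielded, and comes off more easily.
All lie in period 2; the across-period trend (first ionization energy increases left to right) applies, with the exception below.
Note the exception: Be has a higher first ionization energy than B, contrary to the simple trend — removing B's lone 2p electron is easier than breaking Be's filled 2s².
Tabulated first ionization energy (kJ/mol): Li 520, Be 900, B 801, O 1314, F 1681, Ne 2081.
So from lowest to highest: Li < B < Be < O < F < Ne.

Li < B < Be < O < F < Ne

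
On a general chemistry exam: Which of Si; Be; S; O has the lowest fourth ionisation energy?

The fourth ionization energy removes an electron from the +3 ion. For each element: Si³⁺ still has 1 valence electron; Be³⁺ is already 1 electron into the core; S³⁺ still has 3 valence electrons; O³⁺ still has 3 valence electrons.
Core electrons are held far more tightly than valence electrons, so Be tops the IE_4 order.
Valence configurations: Si³⁺ [Ne]3s¹, S³⁺ [Ne]3s²3p¹, O³⁺ [He]2s²2p¹.
Approximate IE_4 values (kJ/mol): Si 4356, Be 21007, S 4556, O 7469.
So the fourth ionization energies run Si < S < O < Be.

Si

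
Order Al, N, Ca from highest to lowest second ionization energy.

N, Al, Ca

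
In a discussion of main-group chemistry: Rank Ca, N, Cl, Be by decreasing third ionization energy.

Be > Ca > N > Cl

IE_3 is the cost of taking one more electron from the +2 cation: Ca²⁺ is the bare [Ar] core; N²⁺ still has 3 valence electrons; Cl²⁺ still has 5 valence electrons; Be²⁺ is the bare [He] core.
Core electrons are held far more tightly than valence electrons, so Ca and Be top the IE_3 order.
Valence configurations: N²⁺ [He]2s²2p¹, Cl²⁺ [Ne]3s²3p³.
Approximate IE_3 values (kJ/mol): Ca 4912, N 4578, Cl 3822, Be 14849.
Overall IE_3 order: Cl < N < Ca < Be.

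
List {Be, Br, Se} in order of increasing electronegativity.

Be is in period 2, group 2; Se is in period 4, group 16; Br is in period 4, group 17.
Smaller atoms with higher effective nuclear charge are more electronegative.
These span different periods and groups, so the two trends combine.
Se > Be: period and group pull opposite ways; the across-period shift dominates (2.55 vs 1.57).
Br > Se: Br lies to the right of Se in period 4, so the across-period effect alone puts Br higher.
Tabulated electronegativity (Pauling): Be 1.57, Se 2.55, Br 2.96.
So from lowest to highest: Be < Se < Br.

Be < Se < Br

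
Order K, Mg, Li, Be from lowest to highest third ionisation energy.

K < Mg < Li < Be

IE_3 is the cost of taking one more electron from the +2 cation: K²⁺ is already 1 electron into the core; Mg²⁺ is the bare [Ne] core; Li²⁺ is already 1 electron into the core; Be²⁺ is the bare [He] core.
All of these are removing an electron from a noble-gas core or deeper; the smaller core (lower principal quantum number) is held far more tightly, and within a period the higher nuclear charge binds the same core more tightly.
Tabulated IE_3 (kJ/mol): K 4420, Mg 7733, Li 11815, Be 14849.
Hence IE_3: K < Mg < Li < Be.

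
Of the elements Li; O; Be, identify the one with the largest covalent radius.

Li

Li is in period 2, group 1; Be is in period 2, group 2; O is in period 2, group 16.
Moving right in a period, electrons are added to the same shell under a stronger nuclear pull, so atoms get smaller; moving down, a new shell is opened and atoms get larger.
All lie in period 2, so atomic radius increases right to left.
The largest covalent radius among these belongs to Li.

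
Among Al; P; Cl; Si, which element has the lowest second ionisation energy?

After 1 electron has been removed, what remains? Al⁺ still has 2 valence electrons; P⁺ still has 4 valence electrons; Cl⁺ still has 6 valence electrons; Si⁺ still has 3 valence electrons.
All are still removing valence electrons, so compare the +1 ions as you would atoms: IE_2 generally rises across a period (higher Z_eff) and falls down a group (larger shell), subject to the usual subshell exceptions.
Valence configurations: Al⁺ [Ne]3s², P⁺ [Ne]3s²3p², Cl⁺ [Ne]3s²3p⁴, Si⁺ [Ne]3s²3p¹.
Si⁺ loses a lone 3p electron whereas Al⁺ must break into a filled 3s² pair, so IE_2(Al) > IE_2(Si) even though Si has the higher nuclear charge.
Tabulated IE_2 (kJ/mol): Al 1817, P 1907, Cl 2298, Si 1577.
Overall IE_2 order: Si < Al < P < Cl.

Si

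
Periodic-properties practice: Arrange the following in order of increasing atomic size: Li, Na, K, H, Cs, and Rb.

H is in period 1, group 1; Li is in period 2, group 1; Na is in period 3, group 1; K is in period 4, group 1; Rb is in period 5, group 1; Cs is in period 6, group 1.
Moving right in a period, electrons are added to the same shell under a stronger nuclear pull, so atoms get smaller; moving down, a new shell is opened and atoms get larger.
All are in group 1, so atomic radius increases down the group.
So from smallest to largest: H < Li < Na < K < Rb < Cs.

H < Li < Na < K < Rb < Cs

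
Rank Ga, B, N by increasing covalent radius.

Across a period the added protons contract the valence shell; down a group each new principal shell makes the atom larger.
Here both period and group differ, so the two effects have to be weighed against each other.
B > N: B lies to the left of N in period 2, so the across-period effect alone puts B larger.
Ga > B: Ga sits below B in group 13, so the down-group effect alone puts Ga larger.
Tabulated atomic radius (pm): B 85, N 71, Ga 124.
So from smallest to largest: N < B < Ga.

N, B, Ga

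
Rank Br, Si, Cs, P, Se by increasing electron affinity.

Cs < P < Si < Se < Br

Adding an electron releases more energy for atoms nearer the top right (short of the noble gases).
Here both period and group differ, so the two effects have to be weighed against each other.
P > Cs: both effects reinforce here, so P is clearly the higher of the two.
Si > P: this pair runs against the simple trend — see the exception note.
Se > Si: period and group pull opposite ways; the across-period shift dominates (195 vs 134 kJ/mol).
Br > Se: Br lies to the right of Se in period 4, so the across-period effect alone puts Br higher.
Note the exception: Si has a higher electron affinity than P, contrary to the simple trend — adding an electron to P's half-filled 3p³ is unfavourable, so Si (3p²) has the more exothermic EA.
Approximate values (kJ/mol): Si 134, P 72, Se 195, Br 325, Cs 46.
So from lowest to highest: Cs < P < Si < Se < Br.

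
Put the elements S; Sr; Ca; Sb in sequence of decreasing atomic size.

S is in period 3, group 16; Ca is in period 4, group 2; Sr is in period 5, group 2; Sb is in period 5, group 15.
Atomic radius shrinks across a period as nuclear charge pulls the same shell inward, and grows down a group as new shells are added.
These span different periods and groups, so the two trends combine.
Sb > S: relative to S, both the across-period and down-group shifts push Sb's atomic radius up.
Ca > Sb: period and group pull opposite ways; the across-period shift dominates (171 vs 140 pm).
Sr > Ca: they share group 2; the group trend gives Sr the larger value.
For reference (pm): S 103, Ca 171, Sr 185, Sb 140.
So from largest to smallest: Sr > Ca > Sb > S.

Sr, Ca, Sb, S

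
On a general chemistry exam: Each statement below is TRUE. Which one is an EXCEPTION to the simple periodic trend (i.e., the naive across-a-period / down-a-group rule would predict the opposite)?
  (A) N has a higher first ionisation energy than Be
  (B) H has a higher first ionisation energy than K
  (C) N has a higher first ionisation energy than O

(C)

The general trend: first ionisation energy increases across a period and decreases down a group.
(A) N (period 2, group 15) vs Be (period 2, group 2): the stated order agrees with the simple trend.
(B) H (period 1, group 1) vs K (period 4, group 1): the stated order agrees with the simple trend.
(C) N (period 2, group 15) vs O (period 2, group 16): the stated order contradicts the simple trend.
The exception is (C): pairing an electron in O's 2p⁴ costs repulsion energy, so O ionizes more easily than half-filled N (2p³).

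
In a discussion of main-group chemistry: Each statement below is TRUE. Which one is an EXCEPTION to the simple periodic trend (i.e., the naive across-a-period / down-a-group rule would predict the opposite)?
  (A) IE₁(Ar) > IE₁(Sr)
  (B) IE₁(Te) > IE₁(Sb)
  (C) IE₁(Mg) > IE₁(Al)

(C)

The general trend: first ionisation energy increases across a period and decreases down a group.
(A) Ar (period 3, group 18) vs Sr (period 5, group 2): the stated order agrees with the simple trend.
(B) Te (period 5, group 16) vs Sb (period 5, group 15): the stated order agrees with the simple trend.
(C) Mg (period 3, group 2) vs Al (period 3, group 13): the stated order contradicts the simple trend.
The exception is (C): Al's single 3p electron is easier to remove than one from Mg's filled 3s².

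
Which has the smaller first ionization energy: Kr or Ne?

Kr

Ne is in period 2, group 18; Kr is in period 4, group 18.
Removing the outermost electron gets harder across a period and easier down a group.
All are in group 18, so first ionization energy increases up the group.
So Kr has the smaller first ionization energy (Kr < Ne).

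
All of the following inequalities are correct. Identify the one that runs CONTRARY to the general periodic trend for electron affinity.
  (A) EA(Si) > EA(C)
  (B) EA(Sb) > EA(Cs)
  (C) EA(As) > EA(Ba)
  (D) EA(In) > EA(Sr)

The general trend: electron affinity increases across a period and decreases down a group.
(A) Si (period 3, group 14) vs C (period 2, group 14): the stated order contradicts the simple trend.
(B) Sb (period 5, group 15) vs Cs (period 6, group 1): the stated order agrees with the simple trend.
(C) As (period 4, group 15) vs Ba (period 6, group 2): the stated order agrees with the simple trend.
(D) In (period 5, group 13) vs Sr (period 5, group 2): the stated order agrees with the simple trend.
The exception is (A): Si's larger, more diffuse 3p orbitals accept an added electron slightly more readily than C's compact 2p.

(A)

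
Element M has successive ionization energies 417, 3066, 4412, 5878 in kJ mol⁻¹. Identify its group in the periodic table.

Group 1

Look for the largest jump between consecutive ionization energies: IE2/IE1 ≈ 7.4, far larger than any earlier ratio.
That jump marks the point where a core electron is being removed. So the atom has 1 valence electron.
A main-group element with 1 valence electron is in group 1.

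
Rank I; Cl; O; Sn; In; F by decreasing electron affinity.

EA tends to increase across a period and decrease down a group, though the pattern is less regular than for IE or radius.
Here both period and group differ, so the two effects have to be weighed against each other.
Sn > In: both are in period 5; the period trend gives Sn the larger value.
O > Sn: relative to Sn, both the across-period and down-group shifts push O's electron affinity up.
I > O: period and group pull opposite ways; the across-period shift dominates (295 vs 141 kJ/mol).
F > I: F sits above I in group 17, so the down-group effect alone puts F higher.
Cl > F: this pair runs against the simple trend — see the exception note.
Note the exception: Cl has a higher electron affinity than F, contrary to the simple trend — F's small 2p subshell makes the incoming electron feel strong e⁻–e⁻ repulsion, so Cl actually releases more energy on gaining an electron.
For reference (kJ/mol): O 141, F 328, Cl 349, In 29, Sn 107, I 295.
So from highest to lowest: Cl > F > I > O > Sn > In.

Cl, F, I, O, Sn, In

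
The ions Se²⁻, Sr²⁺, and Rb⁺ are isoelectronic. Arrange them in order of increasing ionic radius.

All of these have 36 electrons, so size is governed by nuclear charge alone: the more protons, the stronger the pull on the same electron cloud, and the smaller the ion.
Nuclear charges: Sr²⁺ (Z=38), Rb⁺ (Z=37), Se²⁻ (Z=34).
Smallest to largest: Sr²⁺ < Rb⁺ < Se²⁻.

Sr²⁺ < Rb⁺ < Se²⁻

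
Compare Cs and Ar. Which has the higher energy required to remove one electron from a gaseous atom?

Ar

Ar is in period 3, group 18; Cs is in period 6, group 1.
First ionization energy rises across a period (greater Z_eff holds electrons more tightly) and falls down a group (valence electrons are farther from the nucleus).
These span different periods and groups, so the two trends combine.
Ar > Cs: both effects reinforce here, so Ar is clearly the higher of the two.
Tabulated first ionization energy (kJ/mol): Ar 1521, Cs 376.
So Ar has the higher energy required to remove one electron from a gaseous atom (Ar > Cs).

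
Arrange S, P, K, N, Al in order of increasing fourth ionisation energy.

Consider each +3 ion: S³⁺ still has 3 valence electrons; P³⁺ still has 2 valence electrons; K³⁺ is already 2 electrons into the core; N³⁺ still has 2 valence electrons; Al³⁺ is the bare [Ne] core.
Usually core removal costs more than valence removal, but here the competition is close: a tightly held n=2 valence electron can cost more to remove than an n=3 core electron, so the actual values have to decide it.
Valence configurations: S³⁺ [Ne]3s²3p¹, P³⁺ [Ne]3s², N³⁺ [He]2s².
S³⁺ loses a lone 3p electron whereas P³⁺ must break into a filled 3s² pair, so IE_4(P) > IE_4(S) even though S has the higher nuclear charge.
Approximate IE_4 values (kJ/mol): S 4556, P 4964, K 5877, N 7475, Al 11577.
So the fourth ionization energies run S < P < K < N < Al.

S < P < K < N < Al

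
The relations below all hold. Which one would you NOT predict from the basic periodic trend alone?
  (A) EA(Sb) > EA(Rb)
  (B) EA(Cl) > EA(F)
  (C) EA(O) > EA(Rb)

(B)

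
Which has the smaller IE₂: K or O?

IE_2 is the cost of taking one more electron from the +1 cation: K⁺ is the bare [Ar] core; O⁺ still has 5 valence electrons.
Usually core removal costs more than valence removal, but here the competition is close: a tightly held n=2 valence electron can cost more to remove than an n=3 core electron, so the actual values have to decide it.
The numbers (kJ/mol): K 3052, O 3388.
Overall IE_2 order: K < O.

K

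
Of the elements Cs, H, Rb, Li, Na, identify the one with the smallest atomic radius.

H is in period 1, group 1; Li is in period 2, group 1; Na is in period 3, group 1; Rb is in period 5, group 1; Cs is in period 6, group 1.
Atomic radius shrinks across a period as nuclear charge pulls the same shell inward, and grows down a group as new shells are added.
All are in group 1, so atomic radius increases down the group.
The smallest atomic radius among these belongs to H.

H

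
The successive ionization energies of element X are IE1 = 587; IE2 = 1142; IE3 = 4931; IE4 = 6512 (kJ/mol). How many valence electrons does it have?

Look for the largest jump between consecutive ionization energies: IE3/IE2 ≈ 4.3, far larger than any earlier ratio.
That jump marks the point where a core electron is being removed. So the atom has 2 valence electrons.

2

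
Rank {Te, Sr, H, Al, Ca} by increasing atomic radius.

H < Al < Te < Ca < Sr

H is in period 1, group 1; Al is in period 3, group 13; Ca is in period 4, group 2; Sr is in period 5, group 2; Te is in period 5, group 16.
Atomic radius shrinks across a period as nuclear charge pulls the same shell inward, and grows down a group as new shells are added.
Here both period and group differ, so the two effects have to be weighed against each other.
Al > H: period and group pull opposite ways; the down-group shift dominates (126 vs 32 pm).
Te > Al: period and group pull opposite ways; the down-group shift dominates (136 vs 126 pm).
Ca > Te: period and group pull opposite ways; the across-period shift dominates (171 vs 136 pm).
Sr > Ca: Sr sits below Ca in group 2, so the down-group effect alone puts Sr larger.
Tabulated atomic radius (pm): H 32, Al 126, Ca 171, Sr 185, Te 136.
So from smallest to largest: H < Al < Te < Ca < Sr.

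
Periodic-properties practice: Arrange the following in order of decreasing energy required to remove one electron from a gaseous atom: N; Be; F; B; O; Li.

Li is in period 2, group 1; Be is in period 2, group 2; B is in period 2, group 13; N is in period 2, group 15; O is in period 2, group 16; F is in period 2, group 17.
Removing the outermost electron gets harder across a period and easier down a group.
All lie in period 2; the across-period trend (first ionization energy increases left to right) applies, with the exception below.
Note the exception: Be has a higher first ionization energy than B, contrary to the simple trend — removing B's lone 2p electron is easier than breaking Be's filled 2s².
Note the exception: N has a higher first ionization energy than O, contrary to the simple trend — pairing an electron in O's 2p⁴ costs repulsion energy, so O ionizes more easily than half-filled N (2p³).
Approximate values (kJ/mol): Li 520, Be 900, B 801, N 1402, O 1314, F 1681.
So from highest to lowest: F > N > O > Be > B > Li.

F, N, O, Be, B, Li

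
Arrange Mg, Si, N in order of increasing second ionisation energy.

IE_2 is the cost of taking one more electron from the +1 cation: Mg⁺ still has 1 valence electron; Si⁺ still has 3 valence electrons; N⁺ still has 4 valence electrons.
All are still removing valence electrons, so compare the +1 ions as you would atoms: IE_2 generally rises across a period (higher Z_eff) and falls down a group (larger shell), subject to the usual subshell exceptions.
Valence configurations: Mg⁺ [Ne]3s¹, Si⁺ [Ne]3s²3p¹, N⁺ [He]2s²2p².
Tabulated IE_2 (kJ/mol): Mg 1451, Si 1577, N 2856.
Putting it together, IE_2: Mg < Si < N.

Mg < Si < N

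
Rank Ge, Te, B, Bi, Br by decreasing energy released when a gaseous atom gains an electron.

Br, Te, Ge, Bi, B

B is in period 2, group 13; Ge is in period 4, group 14; Br is in period 4, group 17; Te is in period 5, group 16; Bi is in period 6, group 15.
Atoms with high Z_eff and room in the valence shell (especially the halogens) have the most exothermic electron affinities.
Here both period and group differ, so the two effects have to be weighed against each other.
Bi > B: period and group pull opposite ways; the across-period shift dominates (91 vs 27 kJ/mol).
Ge > Bi: period and group pull opposite ways; the down-group shift dominates (119 vs 91 kJ/mol).
Te > Ge: period and group pull opposite ways; the across-period shift dominates (190 vs 119 kJ/mol).
Br > Te: relative to Te, both the across-period and down-group shifts push Br's electron affinity up.
Tabulated electron affinity (kJ/mol): B 27, Ge 119, Br 325, Te 190, Bi 91.
So from highest to lowest: Br > Te > Ge > Bi > B.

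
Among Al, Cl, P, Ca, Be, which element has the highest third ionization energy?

Be

The third ionization energy removes an electron from the +2 ion. For each element: Al²⁺ still has 1 valence electron; Cl²⁺ still has 5 valence electrons; P²⁺ still has 3 valence electrons; Ca²⁺ is the bare [Ar] core; Be²⁺ is the bare [He] core.
Breaking into a closed-shell core is much more expensive than removing a leftover valence electron — Ca and Be have the largest IE_3 here.
Valence configurations: Al²⁺ [Ne]3s¹, Cl²⁺ [Ne]3s²3p³, P²⁺ [Ne]3s²3p¹.
Tabulated IE_3 (kJ/mol): Al 2745, Cl 3822, P 2914, Ca 4912, Be 14849.
Putting it together, IE_3: Al < P < Cl < Ca < Be.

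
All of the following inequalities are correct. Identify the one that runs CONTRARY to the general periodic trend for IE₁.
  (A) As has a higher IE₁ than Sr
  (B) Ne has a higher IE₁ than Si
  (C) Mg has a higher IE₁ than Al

The general trend: IE₁ increases across a period and decreases down a group.
(A) As (period 4, group 15) vs Sr (period 5, group 2): the stated order agrees with the simple trend.
(B) Ne (period 2, group 18) vs Si (period 3, group 14): the stated order agrees with the simple trend.
(C) Mg (period 3, group 2) vs Al (period 3, group 13): the stated order contradicts the simple trend.
The exception is (C): Al's single 3p electron is easier to remove than one from Mg's filled 3s².

(C)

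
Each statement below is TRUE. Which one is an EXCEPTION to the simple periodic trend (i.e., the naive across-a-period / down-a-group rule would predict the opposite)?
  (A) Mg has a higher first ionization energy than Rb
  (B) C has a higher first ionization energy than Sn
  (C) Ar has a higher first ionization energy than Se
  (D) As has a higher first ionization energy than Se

The general trend: first ionization energy increases across a period and decreases down a group.
(A) Mg (period 3, group 2) vs Rb (period 5, group 1): the stated order agrees with the simple trend.
(B) C (period 2, group 14) vs Sn (period 5, group 14): the stated order agrees with the simple trend.
(C) Ar (period 3, group 18) vs Se (period 4, group 16): the stated order agrees with the simple trend.
(D) As (period 4, group 15) vs Se (period 4, group 16): the stated order contradicts the simple trend.
The exception is (D): Se (4p⁴) ionizes more easily than half-filled As (4p³).

(D)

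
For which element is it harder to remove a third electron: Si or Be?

Be

Consider each +2 ion: Si²⁺ still has 2 valence electrons; Be²⁺ is the bare [He] core.
Core electrons are held far more tightly than valence electrons, so Be tops the IE_3 order.
Tabulated IE_3 (kJ/mol): Si 3232, Be 14849.
Putting it together, IE_3: Si < Be.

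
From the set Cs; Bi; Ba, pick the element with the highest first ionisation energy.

Cs is in period 6, group 1; Ba is in period 6, group 2; Bi is in period 6, group 15.
IE₁ increases left→right with effective nuclear charge and decreases top→bottom as the valence shell moves farther out.
All lie in period 6, so first ionization energy increases left to right.
The highest first ionisation energy among these belongs to Bi.

Bi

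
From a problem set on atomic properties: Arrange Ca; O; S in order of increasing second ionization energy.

IE_2 is the cost of taking one more electron from the +1 cation: Ca⁺ still has 1 valence electron; O⁺ still has 5 valence electrons; S⁺ still has 5 valence electrons.
All are still removing valence electrons, so compare the +1 ions as you would atoms: IE_2 generally rises across a period (higher Z_eff) and falls down a group (larger shell), subject to the usual subshell exceptions.
Valence configurations: Ca⁺ [Ar]4s¹, O⁺ [He]2s²2p³, S⁺ [Ne]3s²3p³.
Approximate IE_2 values (kJ/mol): Ca 1145, O 3388, S 2252.
So the second ionization energies run Ca < S < O.

Ca < S < O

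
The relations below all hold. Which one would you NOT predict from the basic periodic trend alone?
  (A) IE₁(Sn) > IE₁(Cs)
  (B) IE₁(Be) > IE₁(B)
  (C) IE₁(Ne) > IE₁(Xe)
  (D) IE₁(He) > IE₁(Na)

(B)

The general trend: first ionization energy increases across a period and decreases down a group.
(A) Sn (period 5, group 14) vs Cs (period 6, group 1): the stated order agrees with the simple trend.
(B) Be (period 2, group 2) vs B (period 2, group 13): the stated order contradicts the simple trend.
(C) Ne (period 2, group 18) vs Xe (period 5, group 18): the stated order agrees with the simple trend.
(D) He (period 1, group 18) vs Na (period 3, group 1): the stated order agrees with the simple trend.
The exception is (B): removing B's lone 2p electron is easier than breaking Be's filled 2s².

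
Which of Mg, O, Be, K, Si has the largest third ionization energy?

After 2 electrons have been removed, what remains? Mg²⁺ is the bare [Ne] core; O²⁺ still has 4 valence electrons; Be²⁺ is the bare [He] core; K²⁺ is already 1 electron into the core; Si²⁺ still has 2 valence electrons.
Usually core removal costs more than valence removal, but here the competition is close: a tightly held n=2 valence electron can cost more to remove than an n=3 core electron, so the actual values have to decide it.
Valence configurations: O²⁺ [He]2s²2p², Si²⁺ [Ne]3s².
The numbers (kJ/mol): Mg 7733, O 5300, Be 14849, K 4420, Si 3232.
Hence IE_3: Si < K < O < Mg < Be.

Be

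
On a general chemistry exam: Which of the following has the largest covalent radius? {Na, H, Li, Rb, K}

Rb

H is in period 1, group 1; Li is in period 2, group 1; Na is in period 3, group 1; K is in period 4, group 1; Rb is in period 5, group 1.
Across a period the added protons contract the valence shell; down a group each new principal shell makes the atom larger.
All are in group 1, so atomic radius increases down the group.
The largest covalent radius among these belongs to Rb.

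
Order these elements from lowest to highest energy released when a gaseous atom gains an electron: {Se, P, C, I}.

C is in period 2, group 14; P is in period 3, group 15; Se is in period 4, group 16; I is in period 5, group 17.
Electron affinity generally becomes more exothermic across a period toward the halogens and less exothermic down a group.
These sit on a diagonal, where the across-period and down-group effects partly cancel.
C > P: period and group pull opposite ways; the down-group shift dominates (122 vs 72 kJ/mol).
Se > C: period and group pull opposite ways; the across-period shift dominates (195 vs 122 kJ/mol).
I > Se: period and group pull opposite ways; the across-period shift dominates (295 vs 195 kJ/mol).
For reference (kJ/mol): C 122, P 72, Se 195, I 295.
So from lowest to highest: P < C < Se < I.

P, C, Se, I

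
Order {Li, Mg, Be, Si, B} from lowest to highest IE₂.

After 1 electron has been removed, what remains? Li⁺ is the bare [He] core; Mg⁺ still has 1 valence electron; Be⁺ still has 1 valence electron; Si⁺ still has 3 valence electrons; B⁺ still has 2 valence electrons.
Pulling an electron out of a noble-gas core costs far more than removing a remaining valence electron, so Li sits at the high end of IE_2.
Valence configurations: Mg⁺ [Ne]3s¹, Be⁺ [He]2s¹, Si⁺ [Ne]3s²3p¹, B⁺ [He]2s².
Tabulated IE_2 (kJ/mol): Li 7298, Mg 1451, Be 1757, Si 1577, B 2427.
Hence IE_2: Mg < Si < Be < B < Li.

Mg < Si < Be < B < Li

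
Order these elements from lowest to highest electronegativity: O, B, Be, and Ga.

Be < Ga < B < O

Be is in period 2, group 2; B is in period 2, group 13; O is in period 2, group 16; Ga is in period 4, group 13.
EN rises left→right (higher Z_eff, smaller atoms) and falls top→bottom (larger, more shielded atoms).
Here both period and group differ, so the two effects have to be weighed against each other.
Ga > Be: the two effects oppose for this pair; the across-period effect wins (1.81 vs 1.57).
B > Ga: they share group 13; the group trend gives B the larger value.
O > B: both are in period 2; the period trend gives O the larger value.
For reference (Pauling): Be 1.57, B 2.04, O 3.44, Ga 1.81.
So from lowest to highest: Be < Ga < B < O.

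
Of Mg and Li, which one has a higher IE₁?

Mg

Li is in period 2, group 1; Mg is in period 3, group 2.
First ionization energy rises across a period (greater Z_eff holds electrons more tightly) and falls down a group (valence electrons are farther from the nucleus).
A diagonal step moves right (one effect) and down (the opposite effect) at once.
Mg > Li: the two effects oppose for this pair; the across-period effect wins (738 vs 520 kJ/mol).
For reference (kJ/mol): Li 520, Mg 738.
So Mg has the higher IE₁ (Mg > Li).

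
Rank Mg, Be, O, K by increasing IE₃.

K, O, Mg, Be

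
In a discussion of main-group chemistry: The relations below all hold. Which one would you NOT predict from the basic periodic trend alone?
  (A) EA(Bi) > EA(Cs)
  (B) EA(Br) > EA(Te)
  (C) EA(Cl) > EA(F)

The general trend: electron affinity increases across a period and decreases down a group.
(A) Bi (period 6, group 15) vs Cs (period 6, group 1): the stated order agrees with the simple trend.
(B) Br (period 4, group 17) vs Te (period 5, group 16): the stated order agrees with the simple trend.
(C) Cl (period 3, group 17) vs F (period 2, group 17): the stated order contradicts the simple trend.
The exception is (C): F's small 2p subshell makes the incoming electron feel strong e⁻–e⁻ repulsion, so Cl actually releases more energy on gaining an electron.

(C)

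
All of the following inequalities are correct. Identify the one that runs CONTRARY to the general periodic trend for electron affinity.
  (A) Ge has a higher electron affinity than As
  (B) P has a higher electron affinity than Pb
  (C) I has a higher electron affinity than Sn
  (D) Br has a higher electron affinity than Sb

The general trend: electron affinity increases across a period and decreases down a group.
(A) Ge (period 4, group 14) vs As (period 4, group 15): the stated order contradicts the simple trend.
(B) P (period 3, group 15) vs Pb (period 6, group 14): the stated order agrees with the simple trend.
(C) I (period 5, group 17) vs Sn (period 5, group 14): the stated order agrees with the simple trend.
(D) Br (period 4, group 17) vs Sb (period 5, group 15): the stated order agrees with the simple trend.
The exception is (A): adding an electron to As's half-filled 4p³ is unfavourable, so Ge (4p²) has the more exothermic EA.

(A)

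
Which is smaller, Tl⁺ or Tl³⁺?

Tl³⁺

Both ions have Z = 81 protons, but Tl³⁺ has lost more electrons, so its remaining electrons feel a larger effective nuclear charge per electron and are pulled in more tightly.
Higher positive charge → smaller ion, so Tl⁺ > Tl³⁺.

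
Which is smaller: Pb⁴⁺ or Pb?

Forming Pb⁴⁺ removes 4 electrons from Pb. Fewer electrons for the same nuclear charge means less shielding and a higher Z_eff on the remaining electrons.
A cation is smaller than its parent atom: Pb⁴⁺ < Pb.

Pb⁴⁺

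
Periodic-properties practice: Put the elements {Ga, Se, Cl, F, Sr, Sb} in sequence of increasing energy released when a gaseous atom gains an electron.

Sr, Ga, Sb, Se, F, Cl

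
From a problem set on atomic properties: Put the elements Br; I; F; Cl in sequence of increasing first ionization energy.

I < Br < Cl < F

F is in period 2, group 17; Cl is in period 3, group 17; Br is in period 4, group 17; I is in period 5, group 17.
Removing the outermost electron gets harder across a period and easier down a group.
All are in group 17, so first ionization energy increases up the group.
So from lowest to highest: I < Br < Cl < F.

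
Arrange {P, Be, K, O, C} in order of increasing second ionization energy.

Be < P < C < K < O

Consider each +1 ion: P⁺ still has 4 valence electrons; Be⁺ still has 1 valence electron; K⁺ is the bare [Ar] core; O⁺ still has 5 valence electrons; C⁺ still has 3 valence electrons.
Usually core removal costs more than valence removal, but here the competition is close: a tightly held n=2 valence electron can cost more to remove than an n=3 core electron, so the actual values have to decide it.
Valence configurations: P⁺ [Ne]3s²3p², Be⁺ [He]2s¹, O⁺ [He]2s²2p³, C⁺ [He]2s²2p¹.
Approximate IE_2 values (kJ/mol): P 1907, Be 1757, K 3052, O 3388, C 2353.
Putting it together, IE_2: Be < P < C < K < O.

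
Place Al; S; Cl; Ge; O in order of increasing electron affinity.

Al, Ge, O, S, Cl

O is in period 2, group 16; Al is in period 3, group 13; S is in period 3, group 16; Cl is in period 3, group 17; Ge is in period 4, group 14.
EA tends to increase across a period and decrease down a group, though the pattern is less regular than for IE or radius.
These span different periods and groups, so the two trends combine.
Ge > Al: the two effects oppose for this pair; the across-period effect wins (119 vs 42 kJ/mol).
O > Ge: relative to Ge, both the across-period and down-group shifts push O's electron affinity up.
S > O: this pair runs against the simple trend — see the exception note.
Cl > S: both are in period 3; the period trend gives Cl the larger value.
Note the exception: S has a higher electron affinity than O, contrary to the simple trend — the compact 2p subshell of O repels the added electron more than S's larger 3p does.
Approximate values (kJ/mol): O 141, Al 42, S 200, Cl 349, Ge 119.
So from lowest to highest: Al < Ge < O < S < Cl.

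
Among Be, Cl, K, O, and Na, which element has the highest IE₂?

Na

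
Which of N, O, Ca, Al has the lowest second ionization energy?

Ca

IE_2 is the cost of taking one more electron from the +1 cation: N⁺ still has 4 valence electrons; O⁺ still has 5 valence electrons; Ca⁺ still has 1 valence electron; Al⁺ still has 2 valence electrons.
All are still removing valence electrons, so compare the +1 ions as you would atoms: IE_2 generally rises across a period (higher Z_eff) and falls down a group (larger shell), subject to the usual subshell exceptions.
Valence configurations: N⁺ [He]2s²2p², O⁺ [He]2s²2p³, Ca⁺ [Ar]4s¹, Al⁺ [Ne]3s².
Tabulated IE_2 (kJ/mol): N 2856, O 3388, Ca 1145, Al 1817.
So the second ionization energies run Ca < Al < N < O.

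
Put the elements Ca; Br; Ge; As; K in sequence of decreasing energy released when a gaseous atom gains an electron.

Br, Ge, As, K, Ca

K is in period 4, group 1; Ca is in period 4, group 2; Ge is in period 4, group 14; As is in period 4, group 15; Br is in period 4, group 17.
EA tends to increase across a period and decrease down a group, though the pattern is less regular than for IE or radius.
All lie in period 4; the across-period trend (electron affinity increases left to right) applies, with the exception below.
Note the exception: K has a higher electron affinity than Ca, contrary to the simple trend — adding an electron to Ca (ns²) has to open a new, higher-energy np subshell, which is unfavourable.
Note the exception: Ge has a higher electron affinity than As, contrary to the simple trend — adding an electron to As's half-filled 4p³ is unfavourable, so Ge (4p²) has the more exothermic EA.
Approximate values (kJ/mol): K 48, Ca 2, Ge 119, As 78, Br 325.
So from highest to lowest: Br > Ge > As > K > Ca.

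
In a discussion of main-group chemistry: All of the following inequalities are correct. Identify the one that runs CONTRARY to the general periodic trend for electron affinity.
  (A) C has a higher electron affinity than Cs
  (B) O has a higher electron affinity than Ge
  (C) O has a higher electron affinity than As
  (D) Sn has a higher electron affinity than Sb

(D)

The general trend: electron affinity increases across a period and decreases down a group.
(A) C (period 2, group 14) vs Cs (period 6, group 1): the stated order agrees with the simple trend.
(B) O (period 2, group 16) vs Ge (period 4, group 14): the stated order agrees with the simple trend.
(C) O (period 2, group 16) vs As (period 4, group 15): the stated order agrees with the simple trend.
(D) Sn (period 5, group 14) vs Sb (period 5, group 15): the stated order contradicts the simple trend.
The exception is (D): adding an electron to Sb's half-filled 5p³ is unfavourable, so Sn has the more exothermic EA.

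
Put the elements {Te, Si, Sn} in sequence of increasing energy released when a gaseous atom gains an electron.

Si is in period 3, group 14; Sn is in period 5, group 14; Te is in period 5, group 16.
EA tends to increase across a period and decrease down a group, though the pattern is less regular than for IE or radius.
These span different periods and groups, so the two trends combine.
Si > Sn: Si sits above Sn in group 14, so the down-group effect alone puts Si higher.
Te > Si: period and group pull opposite ways; the across-period shift dominates (190 vs 134 kJ/mol).
Approximate values (kJ/mol): Si 134, Sn 107, Te 190.
So from lowest to highest: Sn < Si < Te.

Sn < Si < Te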